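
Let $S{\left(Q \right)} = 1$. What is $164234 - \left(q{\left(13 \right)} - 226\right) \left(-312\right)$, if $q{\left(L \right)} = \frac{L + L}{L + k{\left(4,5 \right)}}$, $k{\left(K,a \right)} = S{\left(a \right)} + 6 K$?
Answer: $\frac{1784774}{19} \approx 93936.0$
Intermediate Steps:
$k{\left(K,a \right)} = 1 + 6 K$
$q{\left(L \right)} = \frac{2 L}{25 + L}$ ($q{\left(L \right)} = \frac{L + L}{L + \left(1 + 6 \cdot 4\right)} = \frac{2 L}{L + \left(1 + 24\right)} = \frac{2 L}{L + 25} = \frac{2 L}{25 + L}$)
$164234 - \left(q{\left(13 \right)} - 226\right) \left(-312\right) = 164234 - \left(2 \cdot 13 \frac{1}{25 + 13} - 226\right) \left(-312\right) = 164234 - \left(2 \cdot 13 \cdot \frac{1}{38} - 226\right) \left(-312\right) = 164234 - \left(\frac{13}{19} - 226\right) \left(-312\right) = 164234 - \left(- \frac{4281}{19}\right) \left(-312\right) = 164234 - \frac{1335672}{19} = \frac{1784774}{19}$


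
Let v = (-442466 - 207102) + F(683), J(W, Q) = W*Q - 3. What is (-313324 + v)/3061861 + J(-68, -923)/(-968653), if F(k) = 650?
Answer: -1124244058247/2965880843233 ≈ -0.37906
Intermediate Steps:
J(W, Q) = -3 + Q*W (J(W, Q) = Q*W - 3 = -3 + Q*W)
v = -648918 (v = (-442466 - 207102) + 650 = -649568 + 650 = -648918)
(-313324 + v)/3061861 + J(-68, -923)/(-968653) = (-313324 - 648918)/3061861 + (-3 - 923*(-68))/(-968653) = -962242*1/3061861 + (-3 + 62764)*(-1/968653) = -962242/3061861 + 62761*(-1/968653) = -962242/3061861 - 62761/968653 = -1124244058247/2965880843233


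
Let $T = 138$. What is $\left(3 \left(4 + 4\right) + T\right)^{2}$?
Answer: $26244$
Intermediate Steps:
$\left(3 \left(4 + 4\right) + T\right)^{2} = \left(3 \left(4 + 4\right) + 138\right)^{2} = \left(3 \cdot 8 + 138\right)^{2} = \left(24 + 138\right)^{2} = 162^{2} = 26244$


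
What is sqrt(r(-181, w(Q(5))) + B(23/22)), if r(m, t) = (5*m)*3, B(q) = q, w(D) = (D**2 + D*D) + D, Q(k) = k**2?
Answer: I*sqrt(1313554)/22 ≈ 52.096*I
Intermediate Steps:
w(D) = D + 2*D**2 (w(D) = (D**2 + D**2) + D = 2*D**2 + D = D + 2*D**2)
r(m, t) = 15*m
sqrt(r(-181, w(Q(5))) + B(23/22)) = sqrt(15*(-181) + 23/22) = sqrt(-2715 + 23*(1/22)) = sqrt(-2715 + 23/22) = sqrt(-59707/22) = I*sqrt(1313554)/22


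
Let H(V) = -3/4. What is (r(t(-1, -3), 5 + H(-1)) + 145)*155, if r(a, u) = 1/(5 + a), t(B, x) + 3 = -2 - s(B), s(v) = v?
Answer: 22630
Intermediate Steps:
H(V) = -¾ (H(V) = -3*¼ = -¾)
t(B, x) = -5 - B (t(B, x) = -3 + (-2 - B) = -5 - B)
(r(t(-1, -3), 5 + H(-1)) + 145)*155 = (1/(5 + (-5 - 1*(-1))) + 145)*155 = (1/(5 + (-5 + 1)) + 145)*155 = (1/(5 - 4) + 145)*155 = (1/1 + 145)*155 = (1 + 145)*155 = 146*155 = 22630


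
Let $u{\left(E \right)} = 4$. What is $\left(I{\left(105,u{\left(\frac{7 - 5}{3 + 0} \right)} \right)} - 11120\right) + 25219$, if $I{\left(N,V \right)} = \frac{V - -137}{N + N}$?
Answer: $\frac{986977}{70} \approx 14100.0$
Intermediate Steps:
$I{\left(N,V \right)} = \frac{137 + V}{2 N}$ ($I{\left(N,V \right)} = \frac{V + 137}{2 N} = \left(137 + V\right) \frac{1}{2 N} = \frac{137 + V}{2 N}$)
$\left(I{\left(105,u{\left(\frac{7 - 5}{3 + 0} \right)} \right)} - 11120\right) + 25219 = \left(\frac{137 + 4}{2 \cdot 105} - 11120\right) + 25219 = \left(\frac{1}{2} \cdot \frac{1}{105} \cdot 141 - 11120\right) + 25219 = \left(\frac{47}{70} - 11120\right) + 25219 = - \frac{778353}{70} + 25219 = \frac{986977}{70}$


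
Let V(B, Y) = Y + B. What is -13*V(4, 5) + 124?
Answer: 7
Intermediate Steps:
V(B, Y) = B + Y
-13*V(4, 5) + 124 = -13*(4 + 5) + 124 = -13*9 + 124 = -117 + 124 = 7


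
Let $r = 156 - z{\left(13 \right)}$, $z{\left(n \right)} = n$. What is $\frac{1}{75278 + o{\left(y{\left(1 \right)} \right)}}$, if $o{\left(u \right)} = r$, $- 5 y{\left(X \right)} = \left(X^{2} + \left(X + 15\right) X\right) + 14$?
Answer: $\frac{1}{75421} \approx 1.3259 \cdot 10^{-5}$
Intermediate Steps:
$y{\left(X \right)} = - \frac{14}{5} - \frac{X^{2}}{5} - \frac{X \left(15 + X\right)}{5}$ ($y{\left(X \right)} = - \frac{\left(X^{2} + \left(X + 15\right) X\right) + 14}{5} = - \frac{\left(X^{2} + \left(15 + X\right) X\right) + 14}{5} = - \frac{\left(X^{2} + X \left(15 + X\right)\right) + 14}{5} = - \frac{14 + X^{2} + X \left(15 + X\right)}{5} = - \frac{14}{5} - \frac{X^{2}}{5} - \frac{X \left(15 + X\right)}{5}$)
$r = 143$ ($r = 156 - 13 = 143$)
$o{\left(u \right)} = 143$
$\frac{1}{75278 + o{\left(y{\left(1 \right)} \right)}} = \frac{1}{75278 + 143} = \frac{1}{75421}$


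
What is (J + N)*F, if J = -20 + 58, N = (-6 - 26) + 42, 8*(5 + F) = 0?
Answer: -240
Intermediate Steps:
F = -5 (F = -5 + (1/8)*0 = -5 + 0 = -5)
N = 10 (N = -32 + 42 = 10)
J = 38
(J + N)*F = (38 + 10)*(-5) = 48*(-5) = -240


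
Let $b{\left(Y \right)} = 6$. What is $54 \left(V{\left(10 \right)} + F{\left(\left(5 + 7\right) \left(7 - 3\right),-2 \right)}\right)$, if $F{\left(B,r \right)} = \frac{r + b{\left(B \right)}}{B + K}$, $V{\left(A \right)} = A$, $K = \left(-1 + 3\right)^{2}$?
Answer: $\frac{7074}{13} \approx 544.15$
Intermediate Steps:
$K = 4$ ($K = 2^{2} = 4$)
$F{\left(B,r \right)} = \frac{6 + r}{4 + B}$ ($F{\left(B,r \right)} = \frac{r + 6}{B + 4} = \frac{6 + r}{4 + B}$)
$54 \left(V{\left(10 \right)} + F{\left(\left(5 + 7\right) \left(7 - 3\right),-2 \right)}\right) = 54 \left(10 + \frac{6 - 2}{4 + \left(5 + 7\right) \left(7 - 3\right)}\right) = 54 \left(10 + \frac{1}{4 + 12 \cdot 4} \cdot 4\right) = 54 \left(10 + \frac{1}{4 + 48} \cdot 4\right) = 54 \left(10 + \frac{1}{52} \cdot 4\right) = 54 \left(10 + \frac{1}{13}\right) = 54 \cdot \frac{131}{13} = \frac{7074}{13}$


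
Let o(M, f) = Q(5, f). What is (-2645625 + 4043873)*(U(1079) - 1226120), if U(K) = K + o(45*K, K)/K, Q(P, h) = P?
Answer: -1848231100302032/1079 ≈ -1.7129e+12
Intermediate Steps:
o(M, f) = 5
U(K) = K + 5/K
(-2645625 + 4043873)*(U(1079) - 1226120) = (-2645625 + 4043873)*((1079 + 5/1079) - 1226120) = 1398248*((1079 + 5*(1/1079)) - 1226120) = 1398248*((1079 + 5/1079) - 1226120) = 1398248*(1164246/1079 - 1226120) = 1398248*(-1321819234/1079) = -1848231100302032/1079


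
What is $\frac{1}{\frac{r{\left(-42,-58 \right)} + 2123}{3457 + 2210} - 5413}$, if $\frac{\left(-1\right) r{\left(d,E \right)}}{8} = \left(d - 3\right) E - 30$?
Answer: $- \frac{5667}{30693988} \approx -0.00018463$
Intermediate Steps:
$r{\left(d,E \right)} = 240 - 8 E \left(-3 + d\right)$ ($r{\left(d,E \right)} = - 8 \left(\left(d - 3\right) E - 30\right) = - 8 \left(\left(-3 + d\right) E - 30\right) = - 8 \left(E \left(-3 + d\right) - 30\right) = - 8 \left(-30 + E \left(-3 + d\right)\right) = 240 - 8 E \left(-3 + d\right)$)
$\frac{1}{\frac{r{\left(-42,-58 \right)} + 2123}{3457 + 2210} - 5413} = \frac{1}{\frac{\left(240 + 24 \left(-58\right) - \left(-464\right) \left(-42\right)\right) + 2123}{3457 + 2210} - 5413} = \frac{1}{\frac{\left(240 - 1392 - 19488\right) + 2123}{5667} - 5413} = \frac{1}{\left(-20640 + 2123\right) \frac{1}{5667} - 5413} = \frac{1}{\left(-18517\right) \frac{1}{5667} - 5413} = \frac{1}{- \frac{18517}{5667} - 5413} = \frac{1}{- \frac{30693988}{5667}} = - \frac{5667}{30693988}$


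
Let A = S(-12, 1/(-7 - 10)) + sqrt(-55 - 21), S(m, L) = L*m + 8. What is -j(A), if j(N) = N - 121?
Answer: 1909/17 - 2*I*sqrt(19) ≈ 112.29 - 8.7178*I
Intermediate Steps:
S(m, L) = 8 + L*m
A = 148/17 + 2*I*sqrt(19) (A = (8 - 12/(-7 - 10)) + sqrt(-55 - 21) = (8 - 12/(-17)) + sqrt(-76) = (8 - 1/17*(-12)) + 2*I*sqrt(19) = (8 + 12/17) + 2*I*sqrt(19) = 148/17 + 2*I*sqrt(19) ≈ 8.7059 + 8.7178*I)
j(N) = -121 + N
-j(A) = -(-121 + (148/17 + 2*I*sqrt(19))) = -(-1909/17 + 2*I*sqrt(19)) = 1909/17 - 2*I*sqrt(19)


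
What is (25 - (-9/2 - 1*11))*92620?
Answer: 3751110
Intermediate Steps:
(25 - (-9/2 - 1*11))*92620 = (25 - (-9*1/2 - 11))*92620 = (25 - (-9/2 - 11))*92620 = (25 - 1*(-31/2))*92620 = (25 + 31/2)*92620 = (81/2)*92620 = 3751110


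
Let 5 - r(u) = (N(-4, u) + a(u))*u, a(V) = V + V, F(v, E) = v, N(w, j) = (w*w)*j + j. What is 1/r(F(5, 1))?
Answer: -1/470 ≈ -0.0021277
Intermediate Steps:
N(w, j) = j + j*w**2 (N(w, j) = w**2*j + j = j*w**2 + j = j + j*w**2)
a(V) = 2*V
r(u) = 5 - 19*u**2 (r(u) = 5 - (u*(1 + (-4)**2) + 2*u)*u = 5 - (u*(1 + 16) + 2*u)*u = 5 - (u*17 + 2*u)*u = 5 - (17*u + 2*u)*u = 5 - 19*u*u = 5 - 19*u**2)
1/r(F(5, 1)) = 1/(5 - 19*5**2) = 1/(5 - 19*25) = 1/(5 - 475) = 1/(-470) = -1/470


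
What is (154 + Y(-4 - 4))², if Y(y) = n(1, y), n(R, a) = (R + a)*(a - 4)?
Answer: 56644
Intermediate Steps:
n(R, a) = (-4 + a)*(R + a) (n(R, a) = (R + a)*(-4 + a) = (-4 + a)*(R + a))
Y(y) = -4 + y² - 3*y (Y(y) = y² - 4*1 - 4*y + 1*y = y² - 4 - 4*y + y = -4 + y² - 3*y)
(154 + Y(-4 - 4))² = (154 + (-4 + (-4 - 4)² - 3*(-4 - 4)))² = (154 + (-4 + (-8)² - 3*(-8)))² = (154 + (-4 + 64 + 24))² = (154 + 84)² = 238² = 56644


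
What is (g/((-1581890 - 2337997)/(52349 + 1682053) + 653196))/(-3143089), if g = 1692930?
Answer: -65249359508/79129048677677501 ≈ -8.2459e-7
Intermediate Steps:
(g/((-1581890 - 2337997)/(52349 + 1682053) + 653196))/(-3143089) = (1692930/((-1581890 - 2337997)/(52349 + 1682053) + 653196))/(-3143089) = (1692930/(-3919887/1734402 + 653196))*(-1/3143089) = (1692930/(-3919887*1/1734402 + 653196))*(-1/3143089) = (1692930/(-1306629/578134 + 653196))*(-1/3143089) = (1692930/(377633509635/578134))*(-1/3143089) = (1692930*(578134/377633509635))*(-1/3143089) = (65249359508/25175567309)*(-1/3143089) = -65249359508/79129048677677501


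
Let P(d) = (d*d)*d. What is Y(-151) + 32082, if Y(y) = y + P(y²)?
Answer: 11853911620332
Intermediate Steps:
P(d) = d³ (P(d) = d²*d = d³)
Y(y) = y + y⁶ (Y(y) = y + (y²)³ = y + y⁶)
Y(-151) + 32082 = (-151 + (-151)⁶) + 32082 = (-151 + 11853911588401) + 32082 = 11853911588250 + 32082 = 11853911620332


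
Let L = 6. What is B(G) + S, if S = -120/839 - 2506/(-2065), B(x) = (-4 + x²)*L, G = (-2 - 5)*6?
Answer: 2613917762/247505 ≈ 10561.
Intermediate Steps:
G = -42 (G = -7*6 = -42)
B(x) = -24 + 6*x² (B(x) = (-4 + x²)*6 = -24 + 6*x²)
S = 264962/247505 (S = -120*1/839 - 2506*(-1/2065) = -120/839 + 358/295 = 264962/247505 ≈ 1.0705)
B(G) + S = (-24 + 6*(-42)²) + 264962/247505 = (-24 + 6*1764) + 264962/247505 = (-24 + 10584) + 264962/247505 = 10560 + 264962/247505 = 2613917762/247505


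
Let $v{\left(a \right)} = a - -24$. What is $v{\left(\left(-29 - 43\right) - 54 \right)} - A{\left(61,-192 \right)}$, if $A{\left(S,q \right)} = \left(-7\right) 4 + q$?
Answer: $118$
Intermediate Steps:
$A{\left(S,q \right)} = -28 + q$
$v{\left(a \right)} = 24 + a$ ($v{\left(a \right)} = a + 24 = 24 + a$)
$v{\left(\left(-29 - 43\right) - 54 \right)} - A{\left(61,-192 \right)} = \left(24 - 126\right) - \left(-28 - 192\right) = \left(24 - 126\right) - -220 = \left(24 - 126\right) + 220 = -102 + 220 = 118$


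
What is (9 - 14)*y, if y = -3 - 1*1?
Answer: 20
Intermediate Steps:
y = -4 (y = -3 - 1 = -4)
(9 - 14)*y = (9 - 14)*(-4) = -5*(-4) = 20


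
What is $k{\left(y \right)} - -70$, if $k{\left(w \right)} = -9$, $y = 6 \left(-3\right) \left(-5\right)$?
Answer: $61$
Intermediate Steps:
$y = 90$ ($y = \left(-18\right) \left(-5\right) = 90$)
$k{\left(y \right)} - -70 = -9 - -70 = -9 + 70 = 61$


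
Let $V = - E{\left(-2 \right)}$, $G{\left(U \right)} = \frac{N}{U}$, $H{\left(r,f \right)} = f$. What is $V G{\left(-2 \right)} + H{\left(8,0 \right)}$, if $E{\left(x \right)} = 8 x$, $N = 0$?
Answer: $0$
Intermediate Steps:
$G{\left(U \right)} = 0$ ($G{\left(U \right)} = \frac{0}{U} = 0$)
$V = 16$ ($V = - 8 \left(-2\right) = \left(-1\right) \left(-16\right) = 16$)
$V G{\left(-2 \right)} + H{\left(8,0 \right)} = 16 \cdot 0 + 0 = 0 + 0 = 0$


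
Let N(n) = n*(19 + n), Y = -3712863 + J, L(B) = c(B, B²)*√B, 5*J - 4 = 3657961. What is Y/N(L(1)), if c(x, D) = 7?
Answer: -1490635/91 ≈ -16381.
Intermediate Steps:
J = 731593 (J = ⅘ + (⅕)*3657961 = ⅘ + 3657961/5 = 731593)
L(B) = 7*√B
Y = -2981270 (Y = -3712863 + 731593 = -2981270)
Y/N(L(1)) = -2981270*1/(7*(19 + 7*√1)) = -2981270*1/(7*(19 + 7*1)) = -2981270*1/(7*(19 + 7)) = -2981270/(7*26) = -2981270/182 = -2981270*1/182 = -1490635/91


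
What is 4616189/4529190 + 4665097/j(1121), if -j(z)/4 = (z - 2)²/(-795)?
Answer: 311495626649529/420094450340 ≈ 741.49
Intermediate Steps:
j(z) = 4*(-2 + z)²/795 (j(z) = -4*(z - 2)²/(-795) = -4*(-2 + z)²*(-1)/795 = -(-4)*(-2 + z)²/795 = 4*(-2 + z)²/795)
4616189/4529190 + 4665097/j(1121) = 4616189/4529190 + 4665097/((4*(-2 + 1121)²/795)) = 4616189*(1/4529190) + 4665097/(((4/795)*1119²)) = 4616189/4529190 + 4665097/(((4/795)*1252161)) = 4616189/4529190 + 4665097/(1669548/265) = 4616189/4529190 + 4665097*(265/1669548) = 4616189/4529190 + 1236250705/1669548 = 311495626649529/420094450340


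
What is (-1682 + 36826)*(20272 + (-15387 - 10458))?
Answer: -195857512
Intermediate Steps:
(-1682 + 36826)*(20272 + (-15387 - 10458)) = 35144*(20272 - 25845) = 35144*(-5573) = -195857512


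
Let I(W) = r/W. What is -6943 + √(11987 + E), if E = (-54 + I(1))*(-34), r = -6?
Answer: -6943 + 13*√83 ≈ -6824.6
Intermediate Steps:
I(W) = -6/W
E = 2040 (E = (-54 - 6/1)*(-34) = (-54 - 6*1)*(-34) = (-54 - 6)*(-34) = -60*(-34) = 2040)
-6943 + √(11987 + E) = -6943 + √(11987 + 2040) = -6943 + √14027 = -6943 + 13*√83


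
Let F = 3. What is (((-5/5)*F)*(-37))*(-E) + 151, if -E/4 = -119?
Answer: -52685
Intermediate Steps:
E = 476 (E = -4*(-119) = 476)
(((-5/5)*F)*(-37))*(-E) + 151 = ((-5/5*3)*(-37))*(-1*476) + 151 = ((-5*⅕*3)*(-37))*(-476) + 151 = (-1*3*(-37))*(-476) + 151 = -3*(-37)*(-476) + 151 = 111*(-476) + 151 = -52836 + 151 = -52685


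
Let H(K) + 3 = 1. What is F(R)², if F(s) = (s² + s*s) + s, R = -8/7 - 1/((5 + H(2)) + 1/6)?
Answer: 2447280900/312900721 ≈ 7.8213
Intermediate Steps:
H(K) = -2 (H(K) = -3 + 1 = -2)
R = -194/133 (R = -8/7 - 1/((5 - 2) + 1/6) = -8*⅐ - 1/(3 + ⅙) = -8/7 - 1/19/6 = -8/7 - 1*6/19 = -8/7 - 6/19 = -194/133 ≈ -1.4586)
F(s) = s + 2*s² (F(s) = (s² + s²) + s = 2*s² + s = s + 2*s²)
F(R)² = (-194*(1 + 2*(-194/133))/133)² = (-194*(1 - 388/133)/133)² = (-194/133*(-255/133))² = (49470/17689)² = 2447280900/312900721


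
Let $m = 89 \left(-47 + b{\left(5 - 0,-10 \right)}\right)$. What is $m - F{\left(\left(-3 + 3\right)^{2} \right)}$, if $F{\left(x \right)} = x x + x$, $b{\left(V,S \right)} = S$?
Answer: $-5073$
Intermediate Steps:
$F{\left(x \right)} = x + x^{2}$ ($F{\left(x \right)} = x^{2} + x = x + x^{2}$)
$m = -5073$ ($m = 89 \left(-47 - 10\right) = 89 \left(-57\right) = -5073$)
$m - F{\left(\left(-3 + 3\right)^{2} \right)} = -5073 - \left(-3 + 3\right)^{2} \left(1 + \left(-3 + 3\right)^{2}\right) = -5073 - 0^{2} \left(1 + 0^{2}\right) = -5073 - 0 \left(1 + 0\right) = -5073 - 0 \cdot 1 = -5073 - 0 = -5073 + 0 = -5073$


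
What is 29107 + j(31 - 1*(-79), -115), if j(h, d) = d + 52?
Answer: 29044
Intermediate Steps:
j(h, d) = 52 + d
29107 + j(31 - 1*(-79), -115) = 29107 + (52 - 115) = 29107 - 63 = 29044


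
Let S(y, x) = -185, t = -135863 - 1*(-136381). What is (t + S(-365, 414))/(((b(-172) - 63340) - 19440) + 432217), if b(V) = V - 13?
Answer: 333/349252 ≈ 0.00095347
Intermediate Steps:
t = 518 (t = -135863 + 136381 = 518)
b(V) = -13 + V
(t + S(-365, 414))/(((b(-172) - 63340) - 19440) + 432217) = (518 - 185)/((((-13 - 172) - 63340) - 19440) + 432217) = 333/(((-185 - 63340) - 19440) + 432217) = 333/((-63525 - 19440) + 432217) = 333/(-82965 + 432217) = 333/349252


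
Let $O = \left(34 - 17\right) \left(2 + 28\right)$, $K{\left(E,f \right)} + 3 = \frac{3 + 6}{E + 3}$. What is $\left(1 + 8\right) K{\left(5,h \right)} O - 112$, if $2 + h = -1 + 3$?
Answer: $- \frac{34873}{4} \approx -8718.3$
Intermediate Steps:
$h = 0$ ($h = -2 + \left(-1 + 3\right) = -2 + 2 = 0$)
$K{\left(E,f \right)} = -3 + \frac{9}{3 + E}$ ($K{\left(E,f \right)} = -3 + \frac{3 + 6}{E + 3} = -3 + \frac{9}{3 + E}$)
$O = 510$ ($O = 17 \cdot 30 = 510$)
$\left(1 + 8\right) K{\left(5,h \right)} O - 112 = \left(1 + 8\right) \left(\left(-3\right) 5 \frac{1}{3 + 5}\right) 510 - 112 = 9 \left(\left(-3\right) 5 \cdot \frac{1}{8}\right) 510 - 112 = 9 \left(- \frac{15}{8}\right) 510 - 112 = \left(- \frac{135}{8}\right) 510 - 112 = - \frac{34425}{4} - 112 = - \frac{34873}{4}$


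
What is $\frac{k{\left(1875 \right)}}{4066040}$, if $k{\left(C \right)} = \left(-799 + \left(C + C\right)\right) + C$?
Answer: $\frac{2413}{2033020} \approx 0.0011869$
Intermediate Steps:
$k{\left(C \right)} = -799 + 3 C$ ($k{\left(C \right)} = \left(-799 + 2 C\right) + C = -799 + 3 C$)
$\frac{k{\left(1875 \right)}}{4066040} = \frac{-799 + 3 \cdot 1875}{4066040} = \left(-799 + 5625\right) \frac{1}{4066040} = 4826 \cdot \frac{1}{4066040} = \frac{2413}{2033020}$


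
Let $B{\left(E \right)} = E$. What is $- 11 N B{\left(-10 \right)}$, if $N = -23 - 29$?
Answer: $-5720$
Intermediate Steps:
$N = -52$
$- 11 N B{\left(-10 \right)} = \left(-11\right) \left(-52\right) \left(-10\right) = 572 \left(-10\right) = -5720$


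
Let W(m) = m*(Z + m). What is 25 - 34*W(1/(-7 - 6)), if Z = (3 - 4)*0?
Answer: 4191/169 ≈ 24.799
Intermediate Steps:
Z = 0 (Z = -1*0 = 0)
W(m) = m**2 (W(m) = m*(0 + m) = m*m = m**2)
25 - 34*W(1/(-7 - 6)) = 25 - 34/(-7 - 6)**2 = 25 - 34*(1/(-13))**2 = 25 - 34*(-1/13)**2 = 25 - 34*1/169 = 25 - 34/169 = 4191/169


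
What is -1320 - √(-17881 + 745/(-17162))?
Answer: -1320 - 3*I*√585175511406/17162 ≈ -1320.0 - 133.72*I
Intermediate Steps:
-1320 - √(-17881 + 745/(-17162)) = -1320 - √(-17881 + 745*(-1/17162)) = -1320 - √(-17881 - 745/17162) = -1320 - √(-306874467/17162) = -1320 - 3*I*√585175511406/17162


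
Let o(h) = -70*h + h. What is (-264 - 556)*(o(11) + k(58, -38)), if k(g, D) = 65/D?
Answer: 11851870/19 ≈ 6.2378e+5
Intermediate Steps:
o(h) = -69*h
(-264 - 556)*(o(11) + k(58, -38)) = (-264 - 556)*(-69*11 + 65/(-38)) = -820*(-759 + 65*(-1/38)) = -820*(-759 - 65/38) = -820*(-28907/38) = 11851870/19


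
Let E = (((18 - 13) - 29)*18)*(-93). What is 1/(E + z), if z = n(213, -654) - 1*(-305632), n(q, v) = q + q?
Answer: 1/346234 ≈ 2.8882e-6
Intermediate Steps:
E = 40176 (E = ((5 - 29)*18)*(-93) = -24*18*(-93) = -432*(-93) = 40176)
n(q, v) = 2*q
z = 306058 (z = 2*213 - 1*(-305632) = 426 + 305632 = 306058)
1/(E + z) = 1/(40176 + 306058) = 1/346234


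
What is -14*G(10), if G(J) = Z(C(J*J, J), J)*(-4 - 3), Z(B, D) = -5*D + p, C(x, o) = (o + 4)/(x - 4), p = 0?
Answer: -4900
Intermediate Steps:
C(x, o) = (4 + o)/(-4 + x)
Z(B, D) = -5*D (Z(B, D) = -5*D + 0 = -5*D)
G(J) = 35*J (G(J) = (-5*J)*(-4 - 3) = -5*J*(-7) = 35*J)
-14*G(10) = -490*10 = -14*350 = -4900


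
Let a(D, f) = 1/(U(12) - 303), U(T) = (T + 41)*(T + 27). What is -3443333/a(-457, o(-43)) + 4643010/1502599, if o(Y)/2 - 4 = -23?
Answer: -9126845541788778/1502599 ≈ -6.0740e+9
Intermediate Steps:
U(T) = (27 + T)*(41 + T) (U(T) = (41 + T)*(27 + T) = (27 + T)*(41 + T))
o(Y) = -38 (o(Y) = 8 + 2*(-23) = 8 - 46 = -38)
a(D, f) = 1/1764 (a(D, f) = 1/((1107 + 12² + 68*12) - 303) = 1/((1107 + 144 + 816) - 303) = 1/(2067 - 303) = 1/1764)
-3443333/a(-457, o(-43)) + 4643010/1502599 = -3443333/1/1764 + 4643010/1502599 = -3443333*1764 + 4643010*(1/1502599) = -6074039412 + 4643010/1502599 = -9126845541788778/1502599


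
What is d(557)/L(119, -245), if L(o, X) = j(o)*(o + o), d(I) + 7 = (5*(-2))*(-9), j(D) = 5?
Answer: 83/1190 ≈ 0.069748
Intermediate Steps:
d(I) = 83 (d(I) = -7 + (5*(-2))*(-9) = -7 - 10*(-9) = -7 + 90 = 83)
L(o, X) = 10*o (L(o, X) = 5*(o + o) = 5*(2*o) = 10*o)
d(557)/L(119, -245) = 83/((10*119)) = 83/1190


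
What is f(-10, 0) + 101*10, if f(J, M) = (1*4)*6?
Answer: 1034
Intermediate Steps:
f(J, M) = 24 (f(J, M) = 4*6 = 24)
f(-10, 0) + 101*10 = 24 + 101*10 = 24 + 1010 = 1034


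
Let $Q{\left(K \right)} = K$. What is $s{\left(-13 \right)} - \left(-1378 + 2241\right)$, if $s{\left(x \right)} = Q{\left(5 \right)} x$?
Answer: $-928$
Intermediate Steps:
$s{\left(x \right)} = 5 x$
$s{\left(-13 \right)} - \left(-1378 + 2241\right) = 5 \left(-13\right) - \left(-1378 + 2241\right) = -65 - 863 = -928$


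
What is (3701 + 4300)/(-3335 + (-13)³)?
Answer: -2667/1844 ≈ -1.4463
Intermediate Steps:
(3701 + 4300)/(-3335 + (-13)³) = 8001/(-3335 - 2197) = 8001/(-5532) = 8001*(-1/5532) = -2667/1844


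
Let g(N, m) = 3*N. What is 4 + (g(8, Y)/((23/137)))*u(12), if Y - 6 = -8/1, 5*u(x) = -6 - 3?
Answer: -29132/115 ≈ -253.32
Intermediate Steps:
u(x) = -9/5 (u(x) = (-6 - 3)/5 = (⅕)*(-9) = -9/5)
Y = -2 (Y = 6 - 8/1 = 6 - 8*1 = 6 - 8 = -2)
4 + (g(8, Y)/((23/137)))*u(12) = 4 + ((3*8)/((23/137)))*(-9/5) = 4 + (24/((23*(1/137))))*(-9/5) = 4 + (24/(23/137))*(-9/5) = 4 + (24*(137/23))*(-9/5) = 4 + (3288/23)*(-9/5) = 4 - 29592/115 = -29132/115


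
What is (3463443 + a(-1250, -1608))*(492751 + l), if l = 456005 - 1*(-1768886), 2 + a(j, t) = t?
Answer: 9408022757786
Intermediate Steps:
a(j, t) = -2 + t
l = 2224891 (l = 456005 + 1768886 = 2224891)
(3463443 + a(-1250, -1608))*(492751 + l) = (3463443 + (-2 - 1608))*(492751 + 2224891) = (3463443 - 1610)*2717642 = 3461833*2717642 = 9408022757786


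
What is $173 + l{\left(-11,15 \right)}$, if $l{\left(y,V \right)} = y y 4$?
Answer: $657$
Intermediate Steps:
$l{\left(y,V \right)} = 4 y^{2}$ ($l{\left(y,V \right)} = y^{2} \cdot 4 = 4 y^{2}$)
$173 + l{\left(-11,15 \right)} = 173 + 4 \left(-11\right)^{2} = 173 + 4 \cdot 121 = 173 + 484 = 657$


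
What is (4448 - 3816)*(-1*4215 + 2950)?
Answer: -799480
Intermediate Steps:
(4448 - 3816)*(-1*4215 + 2950) = 632*(-4215 + 2950) = 632*(-1265) = -799480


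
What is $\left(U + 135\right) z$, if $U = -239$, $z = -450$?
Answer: $46800$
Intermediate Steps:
$\left(U + 135\right) z = \left(-239 + 135\right) \left(-450\right) = \left(-104\right) \left(-450\right) = 46800$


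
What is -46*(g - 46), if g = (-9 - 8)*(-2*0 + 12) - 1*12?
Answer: 12052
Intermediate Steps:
g = -216 (g = -17*(0 + 12) - 12 = -17*12 - 12 = -204 - 12 = -216)
-46*(g - 46) = -46*(-216 - 46) = -46*(-262) = 12052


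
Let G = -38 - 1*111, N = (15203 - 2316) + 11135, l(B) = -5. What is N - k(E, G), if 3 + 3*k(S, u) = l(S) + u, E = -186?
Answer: 72223/3 ≈ 24074.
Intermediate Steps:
N = 24022 (N = 12887 + 11135 = 24022)
G = -149 (G = -38 - 111 = -149)
k(S, u) = -8/3 + u/3 (k(S, u) = -1 + (-5 + u)/3 = -1 + (-5/3 + u/3) = -8/3 + u/3)
N - k(E, G) = 24022 - (-8/3 + (⅓)*(-149)) = 24022 - (-8/3 - 149/3) = 24022 - 1*(-157/3) = 24022 + 157/3 = 72223/3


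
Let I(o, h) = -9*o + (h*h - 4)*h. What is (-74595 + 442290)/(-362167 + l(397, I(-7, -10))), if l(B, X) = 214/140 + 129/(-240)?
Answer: -41181840/40562593 ≈ -1.0153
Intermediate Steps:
I(o, h) = -9*o + h*(-4 + h²) (I(o, h) = -9*o + (h² - 4)*h = -9*o + (-4 + h²)*h = -9*o + h*(-4 + h²))
l(B, X) = 111/112 (l(B, X) = 214*(1/140) + 129*(-1/240) = 107/70 - 43/80 = 111/112)
(-74595 + 442290)/(-362167 + l(397, I(-7, -10))) = (-74595 + 442290)/(-362167 + 111/112) = 367695/(-40562593/112) = 367695*(-112/40562593) = -41181840/40562593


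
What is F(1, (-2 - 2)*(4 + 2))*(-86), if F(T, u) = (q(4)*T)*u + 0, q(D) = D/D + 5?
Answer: 12384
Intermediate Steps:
q(D) = 6 (q(D) = 1 + 5 = 6)
F(T, u) = 6*T*u (F(T, u) = (6*T)*u + 0 = 6*T*u + 0 = 6*T*u)
F(1, (-2 - 2)*(4 + 2))*(-86) = (6*1*((-2 - 2)*(4 + 2)))*(-86) = (6*1*(-4*6))*(-86) = (6*1*(-24))*(-86) = -144*(-86) = 12384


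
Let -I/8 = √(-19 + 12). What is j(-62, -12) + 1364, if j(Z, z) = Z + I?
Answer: 1302 - 8*I*√7 ≈ 1302.0 - 21.166*I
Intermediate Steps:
I = -8*I*√7 (I = -8*√(-19 + 12) = -8*I*√7 ≈ -21.166*I)
j(Z, z) = Z - 8*I*√7
j(-62, -12) + 1364 = (-62 - 8*I*√7) + 1364 = 1302 - 8*I*√7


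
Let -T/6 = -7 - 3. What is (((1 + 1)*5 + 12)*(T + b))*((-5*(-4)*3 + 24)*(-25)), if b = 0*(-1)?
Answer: -2772000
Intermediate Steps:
T = 60 (T = -6*(-7 - 3) = -6*(-10) = 60)
b = 0
(((1 + 1)*5 + 12)*(T + b))*((-5*(-4)*3 + 24)*(-25)) = (((1 + 1)*5 + 12)*(60 + 0))*((-5*(-4)*3 + 24)*(-25)) = ((2*5 + 12)*60)*((20*3 + 24)*(-25)) = ((10 + 12)*60)*((60 + 24)*(-25)) = (22*60)*(84*(-25)) = 1320*(-2100) = -2772000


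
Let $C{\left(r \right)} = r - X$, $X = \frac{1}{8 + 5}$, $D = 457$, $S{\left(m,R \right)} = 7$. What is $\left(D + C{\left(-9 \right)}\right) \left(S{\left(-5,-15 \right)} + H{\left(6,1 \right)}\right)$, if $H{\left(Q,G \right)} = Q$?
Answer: $5823$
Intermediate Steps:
$X = \frac{1}{13} \approx 0.076923$
$C{\left(r \right)} = - \frac{1}{13} + r$ ($C{\left(r \right)} = r - \frac{1}{13} = - \frac{1}{13} + r$)
$\left(D + C{\left(-9 \right)}\right) \left(S{\left(-5,-15 \right)} + H{\left(6,1 \right)}\right) = \left(457 - \frac{118}{13}\right) \left(7 + 6\right) = \left(457 - \frac{118}{13}\right) 13 = \frac{5823}{13} \cdot 13 = 5823$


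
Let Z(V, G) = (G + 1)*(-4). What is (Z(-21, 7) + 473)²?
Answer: 194481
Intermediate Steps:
Z(V, G) = -4 - 4*G (Z(V, G) = (1 + G)*(-4) = -4 - 4*G)
(Z(-21, 7) + 473)² = ((-4 - 4*7) + 473)² = ((-4 - 28) + 473)² = (-32 + 473)² = 441² = 194481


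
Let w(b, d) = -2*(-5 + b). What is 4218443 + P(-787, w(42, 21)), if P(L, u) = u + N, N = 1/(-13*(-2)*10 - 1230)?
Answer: 4091817929/970 ≈ 4.2184e+6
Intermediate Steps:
w(b, d) = 10 - 2*b
N = -1/970 (N = 1/(26*10 - 1230) = 1/(260 - 1230) = 1/(-970) = -1/970 ≈ -0.0010309)
P(L, u) = -1/970 + u (P(L, u) = u - 1/970 = -1/970 + u)
4218443 + P(-787, w(42, 21)) = 4218443 + (-1/970 + (10 - 2*42)) = 4218443 + (-1/970 + (10 - 84)) = 4218443 + (-1/970 - 74) = 4218443 - 71781/970 = 4091817929/970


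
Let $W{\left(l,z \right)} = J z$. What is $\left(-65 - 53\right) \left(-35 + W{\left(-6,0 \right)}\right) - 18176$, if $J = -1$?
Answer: $-14046$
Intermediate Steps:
$W{\left(l,z \right)} = - z$
$\left(-65 - 53\right) \left(-35 + W{\left(-6,0 \right)}\right) - 18176 = \left(-65 - 53\right) \left(-35 - 0\right) - 18176 = - 118 \left(-35 + 0\right) - 18176 = \left(-118\right) \left(-35\right) - 18176 = 4130 - 18176 = -14046$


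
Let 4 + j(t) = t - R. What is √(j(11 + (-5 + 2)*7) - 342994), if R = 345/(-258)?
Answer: I*√2536877278/86 ≈ 585.67*I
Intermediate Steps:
R = -115/86 (R = 345*(-1/258) = -115/86 ≈ -1.3372)
j(t) = -229/86 + t (j(t) = -4 + (t - 1*(-115/86)) = -4 + (t + 115/86) = -4 + (115/86 + t) = -229/86 + t)
√(j(11 + (-5 + 2)*7) - 342994) = √((-229/86 + (11 + (-5 + 2)*7)) - 342994) = √((-229/86 + (11 - 3*7)) - 342994) = √((-229/86 + (11 - 21)) - 342994) = √((-229/86 - 10) - 342994) = √(-1089/86 - 342994) = √(-29498573/86) = I*√2536877278/86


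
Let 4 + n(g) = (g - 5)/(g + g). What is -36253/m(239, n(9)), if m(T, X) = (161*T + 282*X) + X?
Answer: -326277/336689 ≈ -0.96908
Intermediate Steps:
n(g) = -4 + (-5 + g)/(2*g) (n(g) = -4 + (g - 5)/(g + g) = -4 + (-5 + g)/((2*g)) = -4 + (-5 + g)*(1/(2*g)) = -4 + (-5 + g)/(2*g))
m(T, X) = 161*T + 283*X
-36253/m(239, n(9)) = -36253/(161*239 + 283*((½)*(-5 - 7*9)/9)) = -36253/(38479 + 283*((½)*(⅑)*(-5 - 63))) = -36253/(38479 + 283*((½)*(⅑)*(-68))) = -36253/(38479 + 283*(-34/9)) = -36253/(38479 - 9622/9) = -36253/336689/9 = -36253*9/336689 = -326277/336689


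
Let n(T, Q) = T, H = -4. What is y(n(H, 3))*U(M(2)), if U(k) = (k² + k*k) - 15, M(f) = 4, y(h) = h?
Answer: -68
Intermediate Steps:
U(k) = -15 + 2*k² (U(k) = (k² + k²) - 15 = 2*k² - 15 = -15 + 2*k²)
y(n(H, 3))*U(M(2)) = -4*(-15 + 2*4²) = -4*(-15 + 2*16) = -4*(-15 + 32) = -4*17 = -68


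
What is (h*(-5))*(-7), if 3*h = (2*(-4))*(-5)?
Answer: 1400/3 ≈ 466.67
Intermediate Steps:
h = 40/3 (h = ((2*(-4))*(-5))/3 = (-8*(-5))/3 = (1/3)*40 = 40/3 ≈ 13.333)
(h*(-5))*(-7) = ((40/3)*(-5))*(-7) = -200/3*(-7) = 1400/3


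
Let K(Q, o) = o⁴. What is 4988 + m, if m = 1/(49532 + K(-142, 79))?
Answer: 194530069645/38999613 ≈ 4988.0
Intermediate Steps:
m = 1/38999613 (m = 1/(49532 + 79⁴) = 1/(49532 + 38950081) = 1/38999613 ≈ 2.5641e-8)
4988 + m = 4988 + 1/38999613 = 194530069645/38999613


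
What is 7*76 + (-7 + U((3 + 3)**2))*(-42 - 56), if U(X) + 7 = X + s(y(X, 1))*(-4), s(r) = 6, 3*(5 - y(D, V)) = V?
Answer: 728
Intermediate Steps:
y(D, V) = 5 - V/3
U(X) = -31 + X (U(X) = -7 + (X + 6*(-4)) = -7 + (X - 24) = -7 + (-24 + X) = -31 + X)
7*76 + (-7 + U((3 + 3)**2))*(-42 - 56) = 7*76 + (-7 + (-31 + (3 + 3)**2))*(-42 - 56) = 532 + (-7 + (-31 + 6**2))*(-98) = 532 + (-7 + (-31 + 36))*(-98) = 532 + (-7 + 5)*(-98) = 532 - 2*(-98) = 532 + 196 = 728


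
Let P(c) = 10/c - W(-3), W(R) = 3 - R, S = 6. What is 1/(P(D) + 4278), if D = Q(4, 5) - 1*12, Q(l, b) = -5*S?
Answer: 21/89707 ≈ 0.00023410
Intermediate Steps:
Q(l, b) = -30 (Q(l, b) = -5*6 = -30)
D = -42 (D = -30 - 1*12 = -30 - 12 = -42)
P(c) = -6 + 10/c (P(c) = 10/c - (3 - 1*(-3)) = 10/c - (3 + 3) = 10/c - 1*6 = 10/c - 6 = -6 + 10/c)
1/(P(D) + 4278) = 1/((-6 + 10/(-42)) + 4278) = 1/((-6 + 10*(-1/42)) + 4278) = 1/((-6 - 5/21) + 4278) = 1/(-131/21 + 4278) = 1/(89707/21) = 21/89707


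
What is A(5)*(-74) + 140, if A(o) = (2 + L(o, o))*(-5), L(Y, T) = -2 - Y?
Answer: -1710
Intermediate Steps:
A(o) = 5*o (A(o) = (2 + (-2 - o))*(-5) = -o*(-5) = 5*o)
A(5)*(-74) + 140 = (5*5)*(-74) + 140 = 25*(-74) + 140 = -1850 + 140 = -1710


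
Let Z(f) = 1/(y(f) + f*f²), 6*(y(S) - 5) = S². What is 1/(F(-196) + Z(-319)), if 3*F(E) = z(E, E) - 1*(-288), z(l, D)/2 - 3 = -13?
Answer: 584006289/52171228466 ≈ 0.011194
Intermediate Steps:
y(S) = 5 + S²/6
z(l, D) = -20 (z(l, D) = 6 + 2*(-13) = 6 - 26 = -20)
Z(f) = 1/(5 + f³ + f²/6) (Z(f) = 1/((5 + f²/6) + f*f²) = 1/((5 + f²/6) + f³) = 1/(5 + f³ + f²/6))
F(E) = 268/3 (F(E) = (-20 - 1*(-288))/3 = (-20 + 288)/3 = (⅓)*268 = 268/3)
1/(F(-196) + Z(-319)) = 1/(268/3 + 6/(30 + (-319)² + 6*(-319)³)) = 1/(268/3 + 6/(30 + 101761 + 6*(-32461759))) = 1/(268/3 + 6/(30 + 101761 - 194770554)) = 1/(268/3 + 6/(-194668763)) = 1/(268/3 + 6*(-1/194668763)) = 1/(268/3 - 6/194668763) = 1/(52171228466/584006289) = 584006289/52171228466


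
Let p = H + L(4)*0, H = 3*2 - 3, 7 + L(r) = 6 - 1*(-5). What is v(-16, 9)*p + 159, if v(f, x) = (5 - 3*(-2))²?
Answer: 522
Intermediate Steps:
L(r) = 4 (L(r) = -7 + (6 - 1*(-5)) = -7 + (6 + 5) = -7 + 11 = 4)
H = 3 (H = 6 - 3 = 3)
v(f, x) = 121 (v(f, x) = (5 + 6)² = 11² = 121)
p = 3 (p = 3 + 4*0 = 3 + 0 = 3)
v(-16, 9)*p + 159 = 121*3 + 159 = 363 + 159 = 522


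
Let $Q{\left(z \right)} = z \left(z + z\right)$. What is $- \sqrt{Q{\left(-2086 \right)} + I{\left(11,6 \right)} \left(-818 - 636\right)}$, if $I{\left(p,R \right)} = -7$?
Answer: $- \sqrt{8712970} \approx -2951.8$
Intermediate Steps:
$Q{\left(z \right)} = 2 z^{2}$ ($Q{\left(z \right)} = z 2 z = 2 z^{2}$)
$- \sqrt{Q{\left(-2086 \right)} + I{\left(11,6 \right)} \left(-818 - 636\right)} = - \sqrt{2 \left(-2086\right)^{2} - 7 \left(-818 - 636\right)} = - \sqrt{2 \cdot 4351396 - -10178} = - \sqrt{8702792 + 10178} = - \sqrt{8712970}$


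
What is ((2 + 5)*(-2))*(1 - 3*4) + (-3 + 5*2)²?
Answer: 203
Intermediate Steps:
((2 + 5)*(-2))*(1 - 3*4) + (-3 + 5*2)² = (7*(-2))*(1 - 12) + (-3 + 10)² = -14*(-11) + 7² = 154 + 49 = 203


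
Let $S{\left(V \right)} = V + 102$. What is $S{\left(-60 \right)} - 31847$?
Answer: $-31805$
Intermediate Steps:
$S{\left(V \right)} = 102 + V$
$S{\left(-60 \right)} - 31847 = \left(102 - 60\right) - 31847 = 42 - 31847 = -31805$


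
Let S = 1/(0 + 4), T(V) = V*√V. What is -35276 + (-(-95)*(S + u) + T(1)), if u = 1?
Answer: -140625/4 ≈ -35156.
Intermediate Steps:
T(V) = V^(3/2)
S = ¼ (S = 1/4 = ¼ ≈ 0.25000)
-35276 + (-(-95)*(S + u) + T(1)) = -35276 + (-(-95)*(¼ + 1) + 1^(3/2)) = -35276 + (-(-95)*5/4 + 1) = -35276 + (-19*(-25/4) + 1) = -35276 + (475/4 + 1) = -35276 + 479/4 = -140625/4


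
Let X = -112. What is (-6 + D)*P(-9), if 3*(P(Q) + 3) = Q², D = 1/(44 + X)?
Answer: -2454/17 ≈ -144.35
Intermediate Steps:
D = -1/68 (D = 1/(44 - 112) = 1/(-68) = -1/68 ≈ -0.014706)
P(Q) = -3 + Q²/3
(-6 + D)*P(-9) = (-6 - 1/68)*(-3 + (⅓)*(-9)²) = -409*(-3 + (⅓)*81)/68 = -409*(-3 + 27)/68 = -409/68*24 = -2454/17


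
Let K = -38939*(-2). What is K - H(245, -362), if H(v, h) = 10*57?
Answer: 77308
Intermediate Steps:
H(v, h) = 570
K = 77878
K - H(245, -362) = 77878 - 1*570 = 77878 - 570 = 77308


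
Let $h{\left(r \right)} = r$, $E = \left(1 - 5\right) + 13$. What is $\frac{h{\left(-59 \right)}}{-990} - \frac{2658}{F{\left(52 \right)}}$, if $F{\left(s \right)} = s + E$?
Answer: $- \frac{2627821}{60390} \approx -43.514$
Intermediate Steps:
$E = 9$ ($E = -4 + 13 = 9$)
$F{\left(s \right)} = 9 + s$ ($F{\left(s \right)} = s + 9 = 9 + s$)
$\frac{h{\left(-59 \right)}}{-990} - \frac{2658}{F{\left(52 \right)}} = - \frac{59}{-990} - \frac{2658}{9 + 52} = \left(-59\right) \left(- \frac{1}{990}\right) - \frac{2658}{61} = \frac{59}{990} - \frac{2658}{61} = - \frac{2627821}{60390}$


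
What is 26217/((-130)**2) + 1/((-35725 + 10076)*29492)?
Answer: 95344209317/61460775025 ≈ 1.5513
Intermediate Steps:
26217/((-130)**2) + 1/((-35725 + 10076)*29492) = 26217/16900 + (1/29492)/(-25649) = 26217*(1/16900) - 1/25649*1/29492 = 26217/16900 - 1/756440308 = 95344209317/61460775025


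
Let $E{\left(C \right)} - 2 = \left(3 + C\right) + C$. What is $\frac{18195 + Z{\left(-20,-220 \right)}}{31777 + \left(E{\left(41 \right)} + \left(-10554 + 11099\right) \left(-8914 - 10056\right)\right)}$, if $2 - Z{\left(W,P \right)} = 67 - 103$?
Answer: $- \frac{18233}{10306786} \approx -0.001769$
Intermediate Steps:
$Z{\left(W,P \right)} = 38$ ($Z{\left(W,P \right)} = 2 - \left(67 - 103\right) = 2 - -36 = 2 + 36 = 38$)
$E{\left(C \right)} = 5 + 2 C$ ($E{\left(C \right)} = 2 + \left(\left(3 + C\right) + C\right) = 2 + \left(3 + 2 C\right) = 5 + 2 C$)
$\frac{18195 + Z{\left(-20,-220 \right)}}{31777 + \left(E{\left(41 \right)} + \left(-10554 + 11099\right) \left(-8914 - 10056\right)\right)} = \frac{18195 + 38}{31777 + \left(\left(5 + 2 \cdot 41\right) + \left(-10554 + 11099\right) \left(-8914 - 10056\right)\right)} = \frac{18233}{31777 + \left(\left(5 + 82\right) + 545 \left(-18970\right)\right)} = \frac{18233}{31777 + \left(87 - 10338650\right)} = \frac{18233}{31777 - 10338563} = \frac{18233}{-10306786} = 18233 \left(- \frac{1}{10306786}\right) = - \frac{18233}{10306786}$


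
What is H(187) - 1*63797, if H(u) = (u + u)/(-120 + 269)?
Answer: -9505379/149 ≈ -63795.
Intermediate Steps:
H(u) = 2*u/149 (H(u) = (2*u)/149 = (2*u)*(1/149) = 2*u/149)
H(187) - 1*63797 = (2/149)*187 - 1*63797 = 374/149 - 63797 = -9505379/149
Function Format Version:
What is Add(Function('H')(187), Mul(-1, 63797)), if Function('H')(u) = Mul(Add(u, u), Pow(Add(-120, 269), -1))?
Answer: Rational(-9505379, 149) ≈ -63795.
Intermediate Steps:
Function('H')(u) = Mul(Rational(2, 149), u) (Function('H')(u) = Mul(Mul(2, u), Pow(149, -1)) = Mul(Mul(2, u), Rational(1, 149)) = Mul(Rational(2, 149), u))
Add(Function('H')(187), Mul(-1, 63797)) = Add(Mul(Rational(2, 149), 187), Mul(-1, 63797)) = Add(Rational(374, 149), -63797) = Rational(-9505379, 149)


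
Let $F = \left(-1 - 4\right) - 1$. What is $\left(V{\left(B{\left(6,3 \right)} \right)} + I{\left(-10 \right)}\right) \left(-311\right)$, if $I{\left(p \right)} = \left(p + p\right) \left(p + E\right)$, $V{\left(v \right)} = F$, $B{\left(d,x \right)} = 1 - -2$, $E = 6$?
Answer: $-23014$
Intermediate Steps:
$F = -6$ ($F = -5 - 1 = -6$)
$B{\left(d,x \right)} = 3$ ($B{\left(d,x \right)} = 1 + 2 = 3$)
$V{\left(v \right)} = -6$
$I{\left(p \right)} = 2 p \left(6 + p\right)$ ($I{\left(p \right)} = \left(p + p\right) \left(p + 6\right) = 2 p \left(6 + p\right)$)
$\left(V{\left(B{\left(6,3 \right)} \right)} + I{\left(-10 \right)}\right) \left(-311\right) = \left(-6 + 2 \left(-10\right) \left(6 - 10\right)\right) \left(-311\right) = \left(-6 + 2 \left(-10\right) \left(-4\right)\right) \left(-311\right) = \left(-6 + 80\right) \left(-311\right) = 74 \left(-311\right) = -23014$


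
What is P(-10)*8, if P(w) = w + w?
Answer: -160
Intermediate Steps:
P(w) = 2*w
P(-10)*8 = (2*(-10))*8 = -20*8 = -160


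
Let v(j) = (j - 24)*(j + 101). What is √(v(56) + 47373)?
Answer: √52397 ≈ 228.90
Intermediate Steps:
v(j) = (-24 + j)*(101 + j)
√(v(56) + 47373) = √((-2424 + 56² + 77*56) + 47373) = √((-2424 + 3136 + 4312) + 47373) = √(5024 + 47373) = √52397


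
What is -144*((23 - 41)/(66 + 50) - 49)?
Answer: 205272/29 ≈ 7078.3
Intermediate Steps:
-144*((23 - 41)/(66 + 50) - 49) = -144*(-18/116 - 49) = -144*(-18*1/116 - 49) = -144*(-9/58 - 49) = -144*(-2851/58) = 205272/29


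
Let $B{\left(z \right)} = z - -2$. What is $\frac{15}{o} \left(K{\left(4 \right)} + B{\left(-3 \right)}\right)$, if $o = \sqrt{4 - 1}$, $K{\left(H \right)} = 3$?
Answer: $10 \sqrt{3} \approx 17.32$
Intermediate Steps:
$B{\left(z \right)} = 2 + z$ ($B{\left(z \right)} = z + 2 = 2 + z$)
$o = \sqrt{3} \approx 1.732$
$\frac{15}{o} \left(K{\left(4 \right)} + B{\left(-3 \right)}\right) = \frac{15}{\sqrt{3}} \left(3 + \left(2 - 3\right)\right) = 15 \frac{\sqrt{3}}{3} \left(3 - 1\right) = 5 \sqrt{3} \cdot 2 = 10 \sqrt{3}$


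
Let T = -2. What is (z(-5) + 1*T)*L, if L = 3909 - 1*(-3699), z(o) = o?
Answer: -53256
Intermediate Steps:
L = 7608 (L = 3909 + 3699 = 7608)
(z(-5) + 1*T)*L = (-5 + 1*(-2))*7608 = (-5 - 2)*7608 = -7*7608 = -53256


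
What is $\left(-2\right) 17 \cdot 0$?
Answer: $0$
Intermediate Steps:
$\left(-2\right) 17 \cdot 0 = \left(-34\right) 0 = 0$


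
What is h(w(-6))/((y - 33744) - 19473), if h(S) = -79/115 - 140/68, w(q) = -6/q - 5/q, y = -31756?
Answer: 88/2723315 ≈ 3.2314e-5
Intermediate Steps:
w(q) = -11/q
h(S) = -5368/1955 (h(S) = -79*1/115 - 140*1/68 = -79/115 - 35/17 = -5368/1955)
h(w(-6))/((y - 33744) - 19473) = -5368/(1955*((-31756 - 33744) - 19473)) = -5368/(1955*(-65500 - 19473)) = -5368/1955/(-84973) = -5368/1955*(-1/84973) = 88/2723315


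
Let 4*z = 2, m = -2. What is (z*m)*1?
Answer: -1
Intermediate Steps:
z = 1/2 (z = (1/4)*2 = 1/2 ≈ 0.50000)
(z*m)*1 = ((1/2)*(-2))*1 = -1*1 = -1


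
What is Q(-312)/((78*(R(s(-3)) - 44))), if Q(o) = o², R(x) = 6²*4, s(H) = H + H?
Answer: 312/25 ≈ 12.480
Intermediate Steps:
s(H) = 2*H
R(x) = 144 (R(x) = 36*4 = 144)
Q(-312)/((78*(R(s(-3)) - 44))) = (-312)²/((78*(144 - 44))) = 97344/((78*100)) = 97344/7800 = 97344*(1/7800) = 312/25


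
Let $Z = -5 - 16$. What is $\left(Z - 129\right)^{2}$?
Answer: $22500$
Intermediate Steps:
$Z = -21$ ($Z = -5 - 16 = -21$)
$\left(Z - 129\right)^{2} = \left(-21 - 129\right)^{2} = \left(-150\right)^{2} = 22500$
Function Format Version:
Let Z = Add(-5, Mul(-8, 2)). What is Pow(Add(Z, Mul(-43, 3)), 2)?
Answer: 22500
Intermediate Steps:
Z = -21 (Z = Add(-5, -16) = -21)
Pow(Add(Z, Mul(-43, 3)), 2) = Pow(Add(-21, Mul(-43, 3)), 2) = Pow(Add(-21, -129), 2) = Pow(-150, 2) = 22500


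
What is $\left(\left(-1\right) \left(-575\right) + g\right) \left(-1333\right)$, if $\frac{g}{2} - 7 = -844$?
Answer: $1464967$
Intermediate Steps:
$g = -1674$ ($g = 14 + 2 \left(-844\right) = 14 - 1688 = -1674$)
$\left(\left(-1\right) \left(-575\right) + g\right) \left(-1333\right) = \left(\left(-1\right) \left(-575\right) - 1674\right) \left(-1333\right) = \left(575 - 1674\right) \left(-1333\right) = \left(-1099\right) \left(-1333\right) = 1464967$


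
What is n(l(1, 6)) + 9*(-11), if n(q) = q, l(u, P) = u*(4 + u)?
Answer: -94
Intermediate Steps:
n(l(1, 6)) + 9*(-11) = 1*(4 + 1) + 9*(-11) = 1*5 - 99 = 5 - 99 = -94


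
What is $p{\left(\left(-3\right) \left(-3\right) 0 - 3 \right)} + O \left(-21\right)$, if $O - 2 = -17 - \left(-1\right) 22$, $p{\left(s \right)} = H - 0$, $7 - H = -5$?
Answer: $-135$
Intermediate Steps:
$H = 12$ ($H = 7 - -5 = 7 + 5 = 12$)
$p{\left(s \right)} = 12$ ($p{\left(s \right)} = 12 - 0 = 12 + 0 = 12$)
$O = 7$ ($O = 2 - \left(17 - 22\right) = 2 - -5 = 2 + \left(-17 + 22\right) = 2 + 5 = 7$)
$p{\left(\left(-3\right) \left(-3\right) 0 - 3 \right)} + O \left(-21\right) = 12 + 7 \left(-21\right) = 12 - 147 = -135$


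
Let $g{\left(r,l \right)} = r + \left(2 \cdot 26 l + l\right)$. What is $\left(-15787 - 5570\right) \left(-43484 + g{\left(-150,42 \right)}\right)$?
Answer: $884350656$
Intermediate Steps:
$g{\left(r,l \right)} = r + 53 l$ ($g{\left(r,l \right)} = r + \left(52 l + l\right) = r + 53 l$)
$\left(-15787 - 5570\right) \left(-43484 + g{\left(-150,42 \right)}\right) = \left(-15787 - 5570\right) \left(-43484 + \left(-150 + 53 \cdot 42\right)\right) = - 21357 \left(-43484 + \left(-150 + 2226\right)\right) = - 21357 \left(-43484 + 2076\right) = \left(-21357\right) \left(-41408\right) = 884350656$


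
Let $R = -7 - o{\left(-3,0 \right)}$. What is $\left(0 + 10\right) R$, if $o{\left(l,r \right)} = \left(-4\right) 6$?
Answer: $170$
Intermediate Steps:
$o{\left(l,r \right)} = -24$
$R = 17$ ($R = -7 - -24 = -7 + 24 = 17$)
$\left(0 + 10\right) R = \left(0 + 10\right) 17 = 10 \cdot 17 = 170$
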